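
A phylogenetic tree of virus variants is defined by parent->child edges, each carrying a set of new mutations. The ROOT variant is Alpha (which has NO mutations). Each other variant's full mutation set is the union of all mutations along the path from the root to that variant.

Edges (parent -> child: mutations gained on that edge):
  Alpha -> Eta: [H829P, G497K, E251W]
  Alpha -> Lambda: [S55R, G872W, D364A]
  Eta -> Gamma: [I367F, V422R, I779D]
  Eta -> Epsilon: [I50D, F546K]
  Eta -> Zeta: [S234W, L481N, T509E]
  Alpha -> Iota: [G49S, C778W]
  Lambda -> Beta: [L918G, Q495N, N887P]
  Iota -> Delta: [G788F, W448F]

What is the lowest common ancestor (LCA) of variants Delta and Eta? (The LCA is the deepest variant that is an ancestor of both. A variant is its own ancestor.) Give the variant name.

Answer: Alpha

Derivation:
Path from root to Delta: Alpha -> Iota -> Delta
  ancestors of Delta: {Alpha, Iota, Delta}
Path from root to Eta: Alpha -> Eta
  ancestors of Eta: {Alpha, Eta}
Common ancestors: {Alpha}
Walk up from Eta: Eta (not in ancestors of Delta), Alpha (in ancestors of Delta)
Deepest common ancestor (LCA) = Alpha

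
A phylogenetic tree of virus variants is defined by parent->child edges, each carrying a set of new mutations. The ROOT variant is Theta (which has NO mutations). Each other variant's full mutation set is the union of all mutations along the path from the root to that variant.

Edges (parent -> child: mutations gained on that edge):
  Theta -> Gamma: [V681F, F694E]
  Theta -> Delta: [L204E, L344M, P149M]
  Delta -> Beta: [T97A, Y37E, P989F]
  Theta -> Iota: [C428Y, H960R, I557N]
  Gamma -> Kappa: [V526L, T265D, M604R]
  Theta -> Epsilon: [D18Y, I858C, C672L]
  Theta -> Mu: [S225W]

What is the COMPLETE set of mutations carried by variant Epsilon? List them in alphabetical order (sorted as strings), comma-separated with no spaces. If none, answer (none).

At Theta: gained [] -> total []
At Epsilon: gained ['D18Y', 'I858C', 'C672L'] -> total ['C672L', 'D18Y', 'I858C']

Answer: C672L,D18Y,I858C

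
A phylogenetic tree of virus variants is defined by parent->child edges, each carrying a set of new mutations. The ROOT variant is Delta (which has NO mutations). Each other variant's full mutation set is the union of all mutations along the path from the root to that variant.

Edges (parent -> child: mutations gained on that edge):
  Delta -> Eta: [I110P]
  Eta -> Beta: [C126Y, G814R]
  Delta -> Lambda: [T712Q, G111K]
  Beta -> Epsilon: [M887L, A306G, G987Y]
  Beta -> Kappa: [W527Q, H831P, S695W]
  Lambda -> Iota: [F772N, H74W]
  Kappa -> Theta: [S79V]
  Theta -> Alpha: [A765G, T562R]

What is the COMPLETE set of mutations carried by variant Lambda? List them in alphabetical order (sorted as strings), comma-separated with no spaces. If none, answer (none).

At Delta: gained [] -> total []
At Lambda: gained ['T712Q', 'G111K'] -> total ['G111K', 'T712Q']

Answer: G111K,T712Q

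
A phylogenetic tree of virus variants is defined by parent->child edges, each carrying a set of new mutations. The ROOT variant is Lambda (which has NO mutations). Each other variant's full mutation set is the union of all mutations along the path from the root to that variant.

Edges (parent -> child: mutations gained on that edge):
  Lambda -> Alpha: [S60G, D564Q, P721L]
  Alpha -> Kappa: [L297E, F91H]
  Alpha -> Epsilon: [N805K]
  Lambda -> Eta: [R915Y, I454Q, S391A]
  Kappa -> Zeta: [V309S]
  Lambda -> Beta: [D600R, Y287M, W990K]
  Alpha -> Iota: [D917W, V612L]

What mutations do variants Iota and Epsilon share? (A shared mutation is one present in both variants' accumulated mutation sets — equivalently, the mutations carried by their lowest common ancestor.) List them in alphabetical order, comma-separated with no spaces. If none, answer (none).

Answer: D564Q,P721L,S60G

Derivation:
Accumulating mutations along path to Iota:
  At Lambda: gained [] -> total []
  At Alpha: gained ['S60G', 'D564Q', 'P721L'] -> total ['D564Q', 'P721L', 'S60G']
  At Iota: gained ['D917W', 'V612L'] -> total ['D564Q', 'D917W', 'P721L', 'S60G', 'V612L']
Mutations(Iota) = ['D564Q', 'D917W', 'P721L', 'S60G', 'V612L']
Accumulating mutations along path to Epsilon:
  At Lambda: gained [] -> total []
  At Alpha: gained ['S60G', 'D564Q', 'P721L'] -> total ['D564Q', 'P721L', 'S60G']
  At Epsilon: gained ['N805K'] -> total ['D564Q', 'N805K', 'P721L', 'S60G']
Mutations(Epsilon) = ['D564Q', 'N805K', 'P721L', 'S60G']
Intersection: ['D564Q', 'D917W', 'P721L', 'S60G', 'V612L'] ∩ ['D564Q', 'N805K', 'P721L', 'S60G'] = ['D564Q', 'P721L', 'S60G']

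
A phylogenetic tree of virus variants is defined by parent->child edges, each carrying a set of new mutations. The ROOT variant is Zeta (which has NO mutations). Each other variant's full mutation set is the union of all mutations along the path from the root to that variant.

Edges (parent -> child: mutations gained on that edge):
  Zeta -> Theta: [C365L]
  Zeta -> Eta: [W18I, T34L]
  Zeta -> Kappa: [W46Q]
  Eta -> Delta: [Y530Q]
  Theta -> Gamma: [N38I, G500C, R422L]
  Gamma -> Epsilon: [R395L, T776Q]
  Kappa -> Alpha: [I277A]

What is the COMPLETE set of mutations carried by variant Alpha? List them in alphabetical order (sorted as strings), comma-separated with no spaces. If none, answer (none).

Answer: I277A,W46Q

Derivation:
At Zeta: gained [] -> total []
At Kappa: gained ['W46Q'] -> total ['W46Q']
At Alpha: gained ['I277A'] -> total ['I277A', 'W46Q']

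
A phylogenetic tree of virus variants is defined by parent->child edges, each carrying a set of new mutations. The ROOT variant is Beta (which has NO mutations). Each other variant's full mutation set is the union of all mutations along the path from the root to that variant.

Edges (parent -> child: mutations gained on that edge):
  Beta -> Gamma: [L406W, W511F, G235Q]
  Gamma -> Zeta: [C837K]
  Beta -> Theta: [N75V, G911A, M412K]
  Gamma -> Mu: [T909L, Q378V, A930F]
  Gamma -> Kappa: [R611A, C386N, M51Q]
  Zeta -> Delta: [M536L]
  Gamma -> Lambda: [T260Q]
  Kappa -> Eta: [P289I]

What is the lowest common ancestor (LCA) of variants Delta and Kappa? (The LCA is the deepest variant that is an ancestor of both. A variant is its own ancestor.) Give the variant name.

Answer: Gamma

Derivation:
Path from root to Delta: Beta -> Gamma -> Zeta -> Delta
  ancestors of Delta: {Beta, Gamma, Zeta, Delta}
Path from root to Kappa: Beta -> Gamma -> Kappa
  ancestors of Kappa: {Beta, Gamma, Kappa}
Common ancestors: {Beta, Gamma}
Walk up from Kappa: Kappa (not in ancestors of Delta), Gamma (in ancestors of Delta), Beta (in ancestors of Delta)
Deepest common ancestor (LCA) = Gamma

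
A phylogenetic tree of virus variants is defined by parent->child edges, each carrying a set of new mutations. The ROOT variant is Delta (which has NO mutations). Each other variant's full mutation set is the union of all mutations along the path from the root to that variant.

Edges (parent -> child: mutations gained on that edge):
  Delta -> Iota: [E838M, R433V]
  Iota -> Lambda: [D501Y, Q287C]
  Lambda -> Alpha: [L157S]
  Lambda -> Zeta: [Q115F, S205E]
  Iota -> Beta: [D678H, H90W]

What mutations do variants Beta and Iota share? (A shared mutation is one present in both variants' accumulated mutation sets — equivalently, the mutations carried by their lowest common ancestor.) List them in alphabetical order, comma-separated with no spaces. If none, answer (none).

Answer: E838M,R433V

Derivation:
Accumulating mutations along path to Beta:
  At Delta: gained [] -> total []
  At Iota: gained ['E838M', 'R433V'] -> total ['E838M', 'R433V']
  At Beta: gained ['D678H', 'H90W'] -> total ['D678H', 'E838M', 'H90W', 'R433V']
Mutations(Beta) = ['D678H', 'E838M', 'H90W', 'R433V']
Accumulating mutations along path to Iota:
  At Delta: gained [] -> total []
  At Iota: gained ['E838M', 'R433V'] -> total ['E838M', 'R433V']
Mutations(Iota) = ['E838M', 'R433V']
Intersection: ['D678H', 'E838M', 'H90W', 'R433V'] ∩ ['E838M', 'R433V'] = ['E838M', 'R433V']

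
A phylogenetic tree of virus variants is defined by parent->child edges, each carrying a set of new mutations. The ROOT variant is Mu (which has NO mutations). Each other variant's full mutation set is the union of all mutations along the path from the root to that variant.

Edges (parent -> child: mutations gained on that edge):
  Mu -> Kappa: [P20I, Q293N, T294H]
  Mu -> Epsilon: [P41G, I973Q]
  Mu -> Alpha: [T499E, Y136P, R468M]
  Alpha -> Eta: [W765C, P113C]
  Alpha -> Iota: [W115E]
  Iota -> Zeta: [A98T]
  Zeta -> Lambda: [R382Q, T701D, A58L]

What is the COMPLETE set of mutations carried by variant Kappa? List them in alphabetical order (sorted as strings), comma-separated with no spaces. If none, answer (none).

Answer: P20I,Q293N,T294H

Derivation:
At Mu: gained [] -> total []
At Kappa: gained ['P20I', 'Q293N', 'T294H'] -> total ['P20I', 'Q293N', 'T294H']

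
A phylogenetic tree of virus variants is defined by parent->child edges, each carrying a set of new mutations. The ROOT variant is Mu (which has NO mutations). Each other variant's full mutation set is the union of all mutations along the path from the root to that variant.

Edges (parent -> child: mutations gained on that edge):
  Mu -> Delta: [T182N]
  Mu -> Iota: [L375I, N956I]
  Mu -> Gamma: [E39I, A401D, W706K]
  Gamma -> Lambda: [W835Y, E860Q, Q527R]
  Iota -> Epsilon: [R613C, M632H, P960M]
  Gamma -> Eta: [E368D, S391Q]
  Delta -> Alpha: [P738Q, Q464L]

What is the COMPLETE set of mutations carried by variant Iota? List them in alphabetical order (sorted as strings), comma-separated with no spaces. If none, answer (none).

At Mu: gained [] -> total []
At Iota: gained ['L375I', 'N956I'] -> total ['L375I', 'N956I']

Answer: L375I,N956I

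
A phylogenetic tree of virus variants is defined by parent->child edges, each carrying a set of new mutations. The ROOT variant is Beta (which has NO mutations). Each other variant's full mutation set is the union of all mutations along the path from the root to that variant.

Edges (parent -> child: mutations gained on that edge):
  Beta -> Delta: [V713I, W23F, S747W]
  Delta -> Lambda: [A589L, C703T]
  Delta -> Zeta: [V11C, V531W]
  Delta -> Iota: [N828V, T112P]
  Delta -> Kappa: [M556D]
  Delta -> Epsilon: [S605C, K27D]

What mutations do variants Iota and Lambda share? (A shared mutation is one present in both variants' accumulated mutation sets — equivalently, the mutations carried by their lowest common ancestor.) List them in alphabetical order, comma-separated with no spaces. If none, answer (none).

Answer: S747W,V713I,W23F

Derivation:
Accumulating mutations along path to Iota:
  At Beta: gained [] -> total []
  At Delta: gained ['V713I', 'W23F', 'S747W'] -> total ['S747W', 'V713I', 'W23F']
  At Iota: gained ['N828V', 'T112P'] -> total ['N828V', 'S747W', 'T112P', 'V713I', 'W23F']
Mutations(Iota) = ['N828V', 'S747W', 'T112P', 'V713I', 'W23F']
Accumulating mutations along path to Lambda:
  At Beta: gained [] -> total []
  At Delta: gained ['V713I', 'W23F', 'S747W'] -> total ['S747W', 'V713I', 'W23F']
  At Lambda: gained ['A589L', 'C703T'] -> total ['A589L', 'C703T', 'S747W', 'V713I', 'W23F']
Mutations(Lambda) = ['A589L', 'C703T', 'S747W', 'V713I', 'W23F']
Intersection: ['N828V', 'S747W', 'T112P', 'V713I', 'W23F'] ∩ ['A589L', 'C703T', 'S747W', 'V713I', 'W23F'] = ['S747W', 'V713I', 'W23F']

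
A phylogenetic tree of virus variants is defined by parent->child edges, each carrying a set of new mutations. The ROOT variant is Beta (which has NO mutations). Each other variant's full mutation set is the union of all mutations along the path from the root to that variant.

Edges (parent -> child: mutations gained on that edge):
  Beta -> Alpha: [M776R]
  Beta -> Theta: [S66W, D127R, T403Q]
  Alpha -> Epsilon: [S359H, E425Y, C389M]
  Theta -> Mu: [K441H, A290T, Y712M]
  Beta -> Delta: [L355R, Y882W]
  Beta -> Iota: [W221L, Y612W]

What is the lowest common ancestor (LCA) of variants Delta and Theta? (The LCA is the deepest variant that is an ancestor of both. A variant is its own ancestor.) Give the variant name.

Answer: Beta

Derivation:
Path from root to Delta: Beta -> Delta
  ancestors of Delta: {Beta, Delta}
Path from root to Theta: Beta -> Theta
  ancestors of Theta: {Beta, Theta}
Common ancestors: {Beta}
Walk up from Theta: Theta (not in ancestors of Delta), Beta (in ancestors of Delta)
Deepest common ancestor (LCA) = Beta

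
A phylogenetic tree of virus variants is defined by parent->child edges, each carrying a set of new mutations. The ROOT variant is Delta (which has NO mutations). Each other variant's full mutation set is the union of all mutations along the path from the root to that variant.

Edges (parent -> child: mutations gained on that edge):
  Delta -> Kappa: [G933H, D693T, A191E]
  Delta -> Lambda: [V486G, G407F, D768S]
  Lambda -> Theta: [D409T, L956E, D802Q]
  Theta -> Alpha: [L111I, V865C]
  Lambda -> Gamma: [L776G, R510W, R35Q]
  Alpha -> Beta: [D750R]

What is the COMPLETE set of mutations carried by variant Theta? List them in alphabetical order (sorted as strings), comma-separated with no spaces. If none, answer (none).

At Delta: gained [] -> total []
At Lambda: gained ['V486G', 'G407F', 'D768S'] -> total ['D768S', 'G407F', 'V486G']
At Theta: gained ['D409T', 'L956E', 'D802Q'] -> total ['D409T', 'D768S', 'D802Q', 'G407F', 'L956E', 'V486G']

Answer: D409T,D768S,D802Q,G407F,L956E,V486G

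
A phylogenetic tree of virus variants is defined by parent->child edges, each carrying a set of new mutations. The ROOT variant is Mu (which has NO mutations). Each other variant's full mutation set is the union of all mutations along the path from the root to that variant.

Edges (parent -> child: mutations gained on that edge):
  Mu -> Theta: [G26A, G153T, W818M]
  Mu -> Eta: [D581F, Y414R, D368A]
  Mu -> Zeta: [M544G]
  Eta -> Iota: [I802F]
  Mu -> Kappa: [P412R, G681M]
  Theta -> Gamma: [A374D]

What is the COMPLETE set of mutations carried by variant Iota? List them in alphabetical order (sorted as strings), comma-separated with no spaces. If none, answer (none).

At Mu: gained [] -> total []
At Eta: gained ['D581F', 'Y414R', 'D368A'] -> total ['D368A', 'D581F', 'Y414R']
At Iota: gained ['I802F'] -> total ['D368A', 'D581F', 'I802F', 'Y414R']

Answer: D368A,D581F,I802F,Y414R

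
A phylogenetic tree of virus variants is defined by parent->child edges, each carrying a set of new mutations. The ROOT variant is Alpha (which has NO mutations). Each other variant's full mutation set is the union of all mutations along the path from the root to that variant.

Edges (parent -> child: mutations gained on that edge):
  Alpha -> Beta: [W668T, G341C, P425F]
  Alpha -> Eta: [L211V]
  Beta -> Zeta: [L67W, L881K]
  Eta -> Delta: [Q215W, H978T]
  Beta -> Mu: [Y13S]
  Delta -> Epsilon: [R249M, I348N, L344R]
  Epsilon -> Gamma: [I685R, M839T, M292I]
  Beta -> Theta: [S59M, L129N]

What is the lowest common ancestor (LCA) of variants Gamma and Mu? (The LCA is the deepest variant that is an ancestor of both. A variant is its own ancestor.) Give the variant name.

Answer: Alpha

Derivation:
Path from root to Gamma: Alpha -> Eta -> Delta -> Epsilon -> Gamma
  ancestors of Gamma: {Alpha, Eta, Delta, Epsilon, Gamma}
Path from root to Mu: Alpha -> Beta -> Mu
  ancestors of Mu: {Alpha, Beta, Mu}
Common ancestors: {Alpha}
Walk up from Mu: Mu (not in ancestors of Gamma), Beta (not in ancestors of Gamma), Alpha (in ancestors of Gamma)
Deepest common ancestor (LCA) = Alpha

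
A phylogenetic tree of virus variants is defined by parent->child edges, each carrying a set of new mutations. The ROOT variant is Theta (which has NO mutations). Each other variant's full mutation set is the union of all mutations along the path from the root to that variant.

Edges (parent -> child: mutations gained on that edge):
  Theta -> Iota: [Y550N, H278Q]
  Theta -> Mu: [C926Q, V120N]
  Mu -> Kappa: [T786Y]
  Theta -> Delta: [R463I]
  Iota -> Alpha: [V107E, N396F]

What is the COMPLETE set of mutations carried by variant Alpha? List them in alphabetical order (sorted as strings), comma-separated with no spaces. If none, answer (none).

Answer: H278Q,N396F,V107E,Y550N

Derivation:
At Theta: gained [] -> total []
At Iota: gained ['Y550N', 'H278Q'] -> total ['H278Q', 'Y550N']
At Alpha: gained ['V107E', 'N396F'] -> total ['H278Q', 'N396F', 'V107E', 'Y550N']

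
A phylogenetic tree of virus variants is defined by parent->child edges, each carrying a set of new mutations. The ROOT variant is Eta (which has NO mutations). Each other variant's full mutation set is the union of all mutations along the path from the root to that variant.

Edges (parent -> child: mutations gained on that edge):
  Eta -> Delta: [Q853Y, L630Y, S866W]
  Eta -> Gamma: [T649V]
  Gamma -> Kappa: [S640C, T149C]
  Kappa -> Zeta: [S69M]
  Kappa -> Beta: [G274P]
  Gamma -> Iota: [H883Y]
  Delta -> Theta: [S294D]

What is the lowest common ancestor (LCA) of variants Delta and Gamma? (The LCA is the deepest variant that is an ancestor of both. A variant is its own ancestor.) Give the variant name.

Path from root to Delta: Eta -> Delta
  ancestors of Delta: {Eta, Delta}
Path from root to Gamma: Eta -> Gamma
  ancestors of Gamma: {Eta, Gamma}
Common ancestors: {Eta}
Walk up from Gamma: Gamma (not in ancestors of Delta), Eta (in ancestors of Delta)
Deepest common ancestor (LCA) = Eta

Answer: Eta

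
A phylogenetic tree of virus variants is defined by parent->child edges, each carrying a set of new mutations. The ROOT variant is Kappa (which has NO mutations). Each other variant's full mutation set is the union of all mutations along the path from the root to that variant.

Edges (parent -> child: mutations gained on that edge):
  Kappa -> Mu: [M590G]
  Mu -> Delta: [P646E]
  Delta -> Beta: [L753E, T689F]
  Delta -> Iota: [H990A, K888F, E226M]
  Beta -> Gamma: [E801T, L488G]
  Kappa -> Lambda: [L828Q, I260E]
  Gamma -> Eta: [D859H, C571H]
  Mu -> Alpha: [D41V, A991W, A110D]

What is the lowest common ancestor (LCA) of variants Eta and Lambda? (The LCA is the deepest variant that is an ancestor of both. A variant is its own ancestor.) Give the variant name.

Path from root to Eta: Kappa -> Mu -> Delta -> Beta -> Gamma -> Eta
  ancestors of Eta: {Kappa, Mu, Delta, Beta, Gamma, Eta}
Path from root to Lambda: Kappa -> Lambda
  ancestors of Lambda: {Kappa, Lambda}
Common ancestors: {Kappa}
Walk up from Lambda: Lambda (not in ancestors of Eta), Kappa (in ancestors of Eta)
Deepest common ancestor (LCA) = Kappa

Answer: Kappa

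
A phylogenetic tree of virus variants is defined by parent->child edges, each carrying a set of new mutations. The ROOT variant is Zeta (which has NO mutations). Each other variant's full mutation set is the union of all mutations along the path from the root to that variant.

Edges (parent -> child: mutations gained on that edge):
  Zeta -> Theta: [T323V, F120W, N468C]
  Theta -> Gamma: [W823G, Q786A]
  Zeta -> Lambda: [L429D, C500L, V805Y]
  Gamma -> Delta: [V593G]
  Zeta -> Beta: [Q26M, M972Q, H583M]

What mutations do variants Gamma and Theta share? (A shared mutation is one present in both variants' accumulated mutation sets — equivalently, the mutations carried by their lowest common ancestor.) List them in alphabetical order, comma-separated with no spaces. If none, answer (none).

Accumulating mutations along path to Gamma:
  At Zeta: gained [] -> total []
  At Theta: gained ['T323V', 'F120W', 'N468C'] -> total ['F120W', 'N468C', 'T323V']
  At Gamma: gained ['W823G', 'Q786A'] -> total ['F120W', 'N468C', 'Q786A', 'T323V', 'W823G']
Mutations(Gamma) = ['F120W', 'N468C', 'Q786A', 'T323V', 'W823G']
Accumulating mutations along path to Theta:
  At Zeta: gained [] -> total []
  At Theta: gained ['T323V', 'F120W', 'N468C'] -> total ['F120W', 'N468C', 'T323V']
Mutations(Theta) = ['F120W', 'N468C', 'T323V']
Intersection: ['F120W', 'N468C', 'Q786A', 'T323V', 'W823G'] ∩ ['F120W', 'N468C', 'T323V'] = ['F120W', 'N468C', 'T323V']

Answer: F120W,N468C,T323V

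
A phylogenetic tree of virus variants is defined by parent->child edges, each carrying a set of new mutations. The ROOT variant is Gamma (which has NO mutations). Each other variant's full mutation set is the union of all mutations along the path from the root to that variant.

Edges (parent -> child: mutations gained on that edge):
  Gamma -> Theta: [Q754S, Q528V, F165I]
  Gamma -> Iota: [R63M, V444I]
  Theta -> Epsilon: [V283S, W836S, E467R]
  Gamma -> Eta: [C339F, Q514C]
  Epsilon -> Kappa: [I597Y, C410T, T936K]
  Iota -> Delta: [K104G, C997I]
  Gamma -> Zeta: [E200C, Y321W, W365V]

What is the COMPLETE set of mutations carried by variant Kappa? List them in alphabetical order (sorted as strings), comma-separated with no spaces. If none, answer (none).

At Gamma: gained [] -> total []
At Theta: gained ['Q754S', 'Q528V', 'F165I'] -> total ['F165I', 'Q528V', 'Q754S']
At Epsilon: gained ['V283S', 'W836S', 'E467R'] -> total ['E467R', 'F165I', 'Q528V', 'Q754S', 'V283S', 'W836S']
At Kappa: gained ['I597Y', 'C410T', 'T936K'] -> total ['C410T', 'E467R', 'F165I', 'I597Y', 'Q528V', 'Q754S', 'T936K', 'V283S', 'W836S']

Answer: C410T,E467R,F165I,I597Y,Q528V,Q754S,T936K,V283S,W836S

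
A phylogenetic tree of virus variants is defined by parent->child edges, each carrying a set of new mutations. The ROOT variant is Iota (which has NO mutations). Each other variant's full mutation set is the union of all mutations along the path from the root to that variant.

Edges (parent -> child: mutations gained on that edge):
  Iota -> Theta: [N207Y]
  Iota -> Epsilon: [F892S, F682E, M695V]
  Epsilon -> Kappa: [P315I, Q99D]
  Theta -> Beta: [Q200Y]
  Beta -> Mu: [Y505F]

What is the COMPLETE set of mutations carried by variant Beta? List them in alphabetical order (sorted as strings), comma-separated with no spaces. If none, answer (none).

At Iota: gained [] -> total []
At Theta: gained ['N207Y'] -> total ['N207Y']
At Beta: gained ['Q200Y'] -> total ['N207Y', 'Q200Y']

Answer: N207Y,Q200Y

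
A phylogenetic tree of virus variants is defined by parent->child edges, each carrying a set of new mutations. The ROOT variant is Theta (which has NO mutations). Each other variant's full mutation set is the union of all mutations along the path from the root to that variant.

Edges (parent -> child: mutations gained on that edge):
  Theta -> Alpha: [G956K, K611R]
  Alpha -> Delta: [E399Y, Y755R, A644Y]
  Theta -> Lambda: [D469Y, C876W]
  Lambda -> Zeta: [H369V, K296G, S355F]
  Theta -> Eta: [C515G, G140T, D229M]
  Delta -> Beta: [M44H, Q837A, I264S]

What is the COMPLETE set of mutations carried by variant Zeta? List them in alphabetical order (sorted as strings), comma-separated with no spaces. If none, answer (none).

Answer: C876W,D469Y,H369V,K296G,S355F

Derivation:
At Theta: gained [] -> total []
At Lambda: gained ['D469Y', 'C876W'] -> total ['C876W', 'D469Y']
At Zeta: gained ['H369V', 'K296G', 'S355F'] -> total ['C876W', 'D469Y', 'H369V', 'K296G', 'S355F']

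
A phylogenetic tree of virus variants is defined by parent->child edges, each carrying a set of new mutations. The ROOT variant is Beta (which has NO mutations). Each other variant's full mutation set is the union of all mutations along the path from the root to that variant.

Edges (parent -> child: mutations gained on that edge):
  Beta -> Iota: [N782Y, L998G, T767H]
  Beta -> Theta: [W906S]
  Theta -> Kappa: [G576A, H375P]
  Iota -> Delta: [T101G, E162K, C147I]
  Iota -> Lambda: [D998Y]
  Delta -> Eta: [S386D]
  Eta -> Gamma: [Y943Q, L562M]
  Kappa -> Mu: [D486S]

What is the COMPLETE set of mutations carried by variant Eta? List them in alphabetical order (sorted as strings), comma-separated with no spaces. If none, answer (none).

At Beta: gained [] -> total []
At Iota: gained ['N782Y', 'L998G', 'T767H'] -> total ['L998G', 'N782Y', 'T767H']
At Delta: gained ['T101G', 'E162K', 'C147I'] -> total ['C147I', 'E162K', 'L998G', 'N782Y', 'T101G', 'T767H']
At Eta: gained ['S386D'] -> total ['C147I', 'E162K', 'L998G', 'N782Y', 'S386D', 'T101G', 'T767H']

Answer: C147I,E162K,L998G,N782Y,S386D,T101G,T767H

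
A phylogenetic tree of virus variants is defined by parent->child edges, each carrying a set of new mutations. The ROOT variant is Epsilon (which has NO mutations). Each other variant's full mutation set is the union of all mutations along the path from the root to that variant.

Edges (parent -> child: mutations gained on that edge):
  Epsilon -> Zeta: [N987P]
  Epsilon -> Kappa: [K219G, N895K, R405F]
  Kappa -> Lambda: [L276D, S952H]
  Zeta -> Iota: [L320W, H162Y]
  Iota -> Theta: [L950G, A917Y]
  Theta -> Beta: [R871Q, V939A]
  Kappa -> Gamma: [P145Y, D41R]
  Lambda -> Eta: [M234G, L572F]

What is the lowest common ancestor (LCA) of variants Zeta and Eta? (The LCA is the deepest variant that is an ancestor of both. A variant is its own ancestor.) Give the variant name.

Answer: Epsilon

Derivation:
Path from root to Zeta: Epsilon -> Zeta
  ancestors of Zeta: {Epsilon, Zeta}
Path from root to Eta: Epsilon -> Kappa -> Lambda -> Eta
  ancestors of Eta: {Epsilon, Kappa, Lambda, Eta}
Common ancestors: {Epsilon}
Walk up from Eta: Eta (not in ancestors of Zeta), Lambda (not in ancestors of Zeta), Kappa (not in ancestors of Zeta), Epsilon (in ancestors of Zeta)
Deepest common ancestor (LCA) = Epsilon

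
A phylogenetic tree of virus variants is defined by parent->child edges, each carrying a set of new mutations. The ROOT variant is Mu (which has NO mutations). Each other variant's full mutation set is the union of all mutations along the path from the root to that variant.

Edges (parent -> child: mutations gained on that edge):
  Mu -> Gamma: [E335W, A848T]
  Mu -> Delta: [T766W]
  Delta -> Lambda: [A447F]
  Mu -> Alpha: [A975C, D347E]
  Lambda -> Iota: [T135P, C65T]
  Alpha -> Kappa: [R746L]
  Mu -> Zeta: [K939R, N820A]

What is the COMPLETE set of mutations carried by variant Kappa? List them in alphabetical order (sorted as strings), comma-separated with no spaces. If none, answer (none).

Answer: A975C,D347E,R746L

Derivation:
At Mu: gained [] -> total []
At Alpha: gained ['A975C', 'D347E'] -> total ['A975C', 'D347E']
At Kappa: gained ['R746L'] -> total ['A975C', 'D347E', 'R746L']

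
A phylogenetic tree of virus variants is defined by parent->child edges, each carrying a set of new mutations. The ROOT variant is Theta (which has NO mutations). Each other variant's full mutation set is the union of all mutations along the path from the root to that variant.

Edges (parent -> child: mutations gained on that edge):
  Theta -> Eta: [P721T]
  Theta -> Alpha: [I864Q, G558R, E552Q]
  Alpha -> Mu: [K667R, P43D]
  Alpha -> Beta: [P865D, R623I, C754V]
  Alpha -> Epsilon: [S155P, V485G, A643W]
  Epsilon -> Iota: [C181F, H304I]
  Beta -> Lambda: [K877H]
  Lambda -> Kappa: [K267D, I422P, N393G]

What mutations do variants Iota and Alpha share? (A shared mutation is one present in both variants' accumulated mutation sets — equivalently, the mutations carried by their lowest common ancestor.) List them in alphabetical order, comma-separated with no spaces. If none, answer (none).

Accumulating mutations along path to Iota:
  At Theta: gained [] -> total []
  At Alpha: gained ['I864Q', 'G558R', 'E552Q'] -> total ['E552Q', 'G558R', 'I864Q']
  At Epsilon: gained ['S155P', 'V485G', 'A643W'] -> total ['A643W', 'E552Q', 'G558R', 'I864Q', 'S155P', 'V485G']
  At Iota: gained ['C181F', 'H304I'] -> total ['A643W', 'C181F', 'E552Q', 'G558R', 'H304I', 'I864Q', 'S155P', 'V485G']
Mutations(Iota) = ['A643W', 'C181F', 'E552Q', 'G558R', 'H304I', 'I864Q', 'S155P', 'V485G']
Accumulating mutations along path to Alpha:
  At Theta: gained [] -> total []
  At Alpha: gained ['I864Q', 'G558R', 'E552Q'] -> total ['E552Q', 'G558R', 'I864Q']
Mutations(Alpha) = ['E552Q', 'G558R', 'I864Q']
Intersection: ['A643W', 'C181F', 'E552Q', 'G558R', 'H304I', 'I864Q', 'S155P', 'V485G'] ∩ ['E552Q', 'G558R', 'I864Q'] = ['E552Q', 'G558R', 'I864Q']

Answer: E552Q,G558R,I864Q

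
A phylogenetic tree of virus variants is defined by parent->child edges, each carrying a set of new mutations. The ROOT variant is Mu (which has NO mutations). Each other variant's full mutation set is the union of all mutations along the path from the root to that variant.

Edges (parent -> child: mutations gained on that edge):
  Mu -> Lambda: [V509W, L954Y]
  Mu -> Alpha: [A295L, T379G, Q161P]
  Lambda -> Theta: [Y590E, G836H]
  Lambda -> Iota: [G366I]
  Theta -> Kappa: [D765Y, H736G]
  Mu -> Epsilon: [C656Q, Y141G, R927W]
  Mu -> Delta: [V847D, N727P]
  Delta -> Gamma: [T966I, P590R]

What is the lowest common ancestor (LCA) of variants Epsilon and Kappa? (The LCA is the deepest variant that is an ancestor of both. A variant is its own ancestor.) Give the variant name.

Path from root to Epsilon: Mu -> Epsilon
  ancestors of Epsilon: {Mu, Epsilon}
Path from root to Kappa: Mu -> Lambda -> Theta -> Kappa
  ancestors of Kappa: {Mu, Lambda, Theta, Kappa}
Common ancestors: {Mu}
Walk up from Kappa: Kappa (not in ancestors of Epsilon), Theta (not in ancestors of Epsilon), Lambda (not in ancestors of Epsilon), Mu (in ancestors of Epsilon)
Deepest common ancestor (LCA) = Mu

Answer: Mu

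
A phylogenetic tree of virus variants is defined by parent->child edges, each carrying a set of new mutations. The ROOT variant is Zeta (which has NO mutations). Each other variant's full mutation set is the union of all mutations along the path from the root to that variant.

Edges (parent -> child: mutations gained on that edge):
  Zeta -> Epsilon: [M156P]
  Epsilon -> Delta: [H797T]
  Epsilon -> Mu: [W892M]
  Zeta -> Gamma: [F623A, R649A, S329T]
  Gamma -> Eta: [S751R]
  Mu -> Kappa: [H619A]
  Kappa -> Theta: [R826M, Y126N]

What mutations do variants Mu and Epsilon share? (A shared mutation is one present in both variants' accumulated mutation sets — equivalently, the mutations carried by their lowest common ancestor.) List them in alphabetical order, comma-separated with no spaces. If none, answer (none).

Accumulating mutations along path to Mu:
  At Zeta: gained [] -> total []
  At Epsilon: gained ['M156P'] -> total ['M156P']
  At Mu: gained ['W892M'] -> total ['M156P', 'W892M']
Mutations(Mu) = ['M156P', 'W892M']
Accumulating mutations along path to Epsilon:
  At Zeta: gained [] -> total []
  At Epsilon: gained ['M156P'] -> total ['M156P']
Mutations(Epsilon) = ['M156P']
Intersection: ['M156P', 'W892M'] ∩ ['M156P'] = ['M156P']

Answer: M156P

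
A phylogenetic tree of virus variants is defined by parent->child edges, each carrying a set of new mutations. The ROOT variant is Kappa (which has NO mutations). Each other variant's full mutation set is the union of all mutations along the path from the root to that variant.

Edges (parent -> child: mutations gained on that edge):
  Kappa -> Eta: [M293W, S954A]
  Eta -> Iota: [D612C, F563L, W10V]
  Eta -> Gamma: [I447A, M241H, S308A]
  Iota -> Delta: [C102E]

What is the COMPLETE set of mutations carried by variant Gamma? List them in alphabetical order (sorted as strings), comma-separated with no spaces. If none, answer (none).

Answer: I447A,M241H,M293W,S308A,S954A

Derivation:
At Kappa: gained [] -> total []
At Eta: gained ['M293W', 'S954A'] -> total ['M293W', 'S954A']
At Gamma: gained ['I447A', 'M241H', 'S308A'] -> total ['I447A', 'M241H', 'M293W', 'S308A', 'S954A']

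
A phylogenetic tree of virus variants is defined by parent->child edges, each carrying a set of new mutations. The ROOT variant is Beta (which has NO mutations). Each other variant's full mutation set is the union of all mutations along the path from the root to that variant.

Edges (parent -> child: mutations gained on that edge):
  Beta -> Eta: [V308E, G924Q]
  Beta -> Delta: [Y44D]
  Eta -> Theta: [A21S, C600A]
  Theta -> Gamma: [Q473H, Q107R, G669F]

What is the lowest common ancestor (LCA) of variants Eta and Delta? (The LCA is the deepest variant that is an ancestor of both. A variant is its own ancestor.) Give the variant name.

Answer: Beta

Derivation:
Path from root to Eta: Beta -> Eta
  ancestors of Eta: {Beta, Eta}
Path from root to Delta: Beta -> Delta
  ancestors of Delta: {Beta, Delta}
Common ancestors: {Beta}
Walk up from Delta: Delta (not in ancestors of Eta), Beta (in ancestors of Eta)
Deepest common ancestor (LCA) = Beta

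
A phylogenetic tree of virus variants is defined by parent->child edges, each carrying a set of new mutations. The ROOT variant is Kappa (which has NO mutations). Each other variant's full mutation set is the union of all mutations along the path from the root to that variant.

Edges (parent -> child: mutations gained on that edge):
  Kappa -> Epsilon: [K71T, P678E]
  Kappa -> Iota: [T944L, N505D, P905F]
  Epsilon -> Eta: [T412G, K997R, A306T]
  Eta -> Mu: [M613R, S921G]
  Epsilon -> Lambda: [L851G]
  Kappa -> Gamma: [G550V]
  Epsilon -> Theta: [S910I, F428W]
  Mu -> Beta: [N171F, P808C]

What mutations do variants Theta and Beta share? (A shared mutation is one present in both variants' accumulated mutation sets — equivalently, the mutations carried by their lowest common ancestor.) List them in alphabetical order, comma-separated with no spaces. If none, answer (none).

Answer: K71T,P678E

Derivation:
Accumulating mutations along path to Theta:
  At Kappa: gained [] -> total []
  At Epsilon: gained ['K71T', 'P678E'] -> total ['K71T', 'P678E']
  At Theta: gained ['S910I', 'F428W'] -> total ['F428W', 'K71T', 'P678E', 'S910I']
Mutations(Theta) = ['F428W', 'K71T', 'P678E', 'S910I']
Accumulating mutations along path to Beta:
  At Kappa: gained [] -> total []
  At Epsilon: gained ['K71T', 'P678E'] -> total ['K71T', 'P678E']
  At Eta: gained ['T412G', 'K997R', 'A306T'] -> total ['A306T', 'K71T', 'K997R', 'P678E', 'T412G']
  At Mu: gained ['M613R', 'S921G'] -> total ['A306T', 'K71T', 'K997R', 'M613R', 'P678E', 'S921G', 'T412G']
  At Beta: gained ['N171F', 'P808C'] -> total ['A306T', 'K71T', 'K997R', 'M613R', 'N171F', 'P678E', 'P808C', 'S921G', 'T412G']
Mutations(Beta) = ['A306T', 'K71T', 'K997R', 'M613R', 'N171F', 'P678E', 'P808C', 'S921G', 'T412G']
Intersection: ['F428W', 'K71T', 'P678E', 'S910I'] ∩ ['A306T', 'K71T', 'K997R', 'M613R', 'N171F', 'P678E', 'P808C', 'S921G', 'T412G'] = ['K71T', 'P678E']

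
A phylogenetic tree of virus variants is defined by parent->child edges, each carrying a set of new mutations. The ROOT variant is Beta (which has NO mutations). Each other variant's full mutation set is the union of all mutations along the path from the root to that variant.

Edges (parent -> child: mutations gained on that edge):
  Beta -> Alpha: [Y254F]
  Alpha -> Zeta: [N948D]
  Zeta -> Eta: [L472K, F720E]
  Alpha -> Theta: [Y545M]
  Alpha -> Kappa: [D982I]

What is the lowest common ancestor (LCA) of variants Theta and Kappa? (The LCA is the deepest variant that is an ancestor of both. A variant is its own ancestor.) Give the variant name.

Answer: Alpha

Derivation:
Path from root to Theta: Beta -> Alpha -> Theta
  ancestors of Theta: {Beta, Alpha, Theta}
Path from root to Kappa: Beta -> Alpha -> Kappa
  ancestors of Kappa: {Beta, Alpha, Kappa}
Common ancestors: {Beta, Alpha}
Walk up from Kappa: Kappa (not in ancestors of Theta), Alpha (in ancestors of Theta), Beta (in ancestors of Theta)
Deepest common ancestor (LCA) = Alpha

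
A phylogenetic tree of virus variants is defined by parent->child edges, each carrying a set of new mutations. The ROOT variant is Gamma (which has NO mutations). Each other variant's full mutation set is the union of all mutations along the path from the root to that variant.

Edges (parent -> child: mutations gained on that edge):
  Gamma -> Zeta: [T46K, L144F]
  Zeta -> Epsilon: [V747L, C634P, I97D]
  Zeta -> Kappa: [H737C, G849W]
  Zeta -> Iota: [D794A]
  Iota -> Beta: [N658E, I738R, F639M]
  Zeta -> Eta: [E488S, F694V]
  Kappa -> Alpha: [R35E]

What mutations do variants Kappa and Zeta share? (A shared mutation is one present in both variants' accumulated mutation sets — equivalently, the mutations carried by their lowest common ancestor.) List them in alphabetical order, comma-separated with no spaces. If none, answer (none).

Accumulating mutations along path to Kappa:
  At Gamma: gained [] -> total []
  At Zeta: gained ['T46K', 'L144F'] -> total ['L144F', 'T46K']
  At Kappa: gained ['H737C', 'G849W'] -> total ['G849W', 'H737C', 'L144F', 'T46K']
Mutations(Kappa) = ['G849W', 'H737C', 'L144F', 'T46K']
Accumulating mutations along path to Zeta:
  At Gamma: gained [] -> total []
  At Zeta: gained ['T46K', 'L144F'] -> total ['L144F', 'T46K']
Mutations(Zeta) = ['L144F', 'T46K']
Intersection: ['G849W', 'H737C', 'L144F', 'T46K'] ∩ ['L144F', 'T46K'] = ['L144F', 'T46K']

Answer: L144F,T46K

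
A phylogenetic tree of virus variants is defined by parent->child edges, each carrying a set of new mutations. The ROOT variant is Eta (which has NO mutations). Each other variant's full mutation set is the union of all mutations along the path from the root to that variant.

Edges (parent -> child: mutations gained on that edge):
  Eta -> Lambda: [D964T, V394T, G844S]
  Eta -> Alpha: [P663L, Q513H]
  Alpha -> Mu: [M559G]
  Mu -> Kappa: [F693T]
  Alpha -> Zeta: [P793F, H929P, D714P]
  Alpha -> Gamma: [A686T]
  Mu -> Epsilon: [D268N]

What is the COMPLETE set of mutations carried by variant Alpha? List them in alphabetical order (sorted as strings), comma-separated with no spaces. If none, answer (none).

At Eta: gained [] -> total []
At Alpha: gained ['P663L', 'Q513H'] -> total ['P663L', 'Q513H']

Answer: P663L,Q513H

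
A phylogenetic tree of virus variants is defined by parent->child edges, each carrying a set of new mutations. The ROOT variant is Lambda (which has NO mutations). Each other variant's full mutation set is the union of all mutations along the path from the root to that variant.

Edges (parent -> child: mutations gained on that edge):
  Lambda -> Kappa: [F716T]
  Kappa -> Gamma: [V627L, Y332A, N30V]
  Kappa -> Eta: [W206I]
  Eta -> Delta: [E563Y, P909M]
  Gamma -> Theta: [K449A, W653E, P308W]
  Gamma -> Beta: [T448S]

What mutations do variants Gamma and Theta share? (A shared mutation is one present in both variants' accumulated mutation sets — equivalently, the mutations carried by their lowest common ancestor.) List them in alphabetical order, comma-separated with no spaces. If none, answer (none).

Accumulating mutations along path to Gamma:
  At Lambda: gained [] -> total []
  At Kappa: gained ['F716T'] -> total ['F716T']
  At Gamma: gained ['V627L', 'Y332A', 'N30V'] -> total ['F716T', 'N30V', 'V627L', 'Y332A']
Mutations(Gamma) = ['F716T', 'N30V', 'V627L', 'Y332A']
Accumulating mutations along path to Theta:
  At Lambda: gained [] -> total []
  At Kappa: gained ['F716T'] -> total ['F716T']
  At Gamma: gained ['V627L', 'Y332A', 'N30V'] -> total ['F716T', 'N30V', 'V627L', 'Y332A']
  At Theta: gained ['K449A', 'W653E', 'P308W'] -> total ['F716T', 'K449A', 'N30V', 'P308W', 'V627L', 'W653E', 'Y332A']
Mutations(Theta) = ['F716T', 'K449A', 'N30V', 'P308W', 'V627L', 'W653E', 'Y332A']
Intersection: ['F716T', 'N30V', 'V627L', 'Y332A'] ∩ ['F716T', 'K449A', 'N30V', 'P308W', 'V627L', 'W653E', 'Y332A'] = ['F716T', 'N30V', 'V627L', 'Y332A']

Answer: F716T,N30V,V627L,Y332A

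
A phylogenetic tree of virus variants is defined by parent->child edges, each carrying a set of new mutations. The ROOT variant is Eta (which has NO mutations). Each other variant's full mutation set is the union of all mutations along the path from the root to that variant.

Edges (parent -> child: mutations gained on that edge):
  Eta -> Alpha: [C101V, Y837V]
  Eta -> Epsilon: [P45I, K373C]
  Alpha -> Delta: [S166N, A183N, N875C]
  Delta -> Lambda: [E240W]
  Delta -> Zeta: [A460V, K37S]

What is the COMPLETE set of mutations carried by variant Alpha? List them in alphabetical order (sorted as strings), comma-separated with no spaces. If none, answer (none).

At Eta: gained [] -> total []
At Alpha: gained ['C101V', 'Y837V'] -> total ['C101V', 'Y837V']

Answer: C101V,Y837V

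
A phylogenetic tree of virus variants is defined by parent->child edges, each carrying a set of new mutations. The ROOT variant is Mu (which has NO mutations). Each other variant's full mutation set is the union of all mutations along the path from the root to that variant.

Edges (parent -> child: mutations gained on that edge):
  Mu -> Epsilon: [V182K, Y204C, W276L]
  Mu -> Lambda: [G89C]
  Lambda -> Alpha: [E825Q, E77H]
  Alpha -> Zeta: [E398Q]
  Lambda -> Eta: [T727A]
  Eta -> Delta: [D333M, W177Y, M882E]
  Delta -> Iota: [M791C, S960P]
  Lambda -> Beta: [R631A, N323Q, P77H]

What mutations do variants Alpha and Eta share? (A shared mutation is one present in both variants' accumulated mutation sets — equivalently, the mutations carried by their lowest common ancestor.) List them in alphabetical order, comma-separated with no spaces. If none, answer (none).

Answer: G89C

Derivation:
Accumulating mutations along path to Alpha:
  At Mu: gained [] -> total []
  At Lambda: gained ['G89C'] -> total ['G89C']
  At Alpha: gained ['E825Q', 'E77H'] -> total ['E77H', 'E825Q', 'G89C']
Mutations(Alpha) = ['E77H', 'E825Q', 'G89C']
Accumulating mutations along path to Eta:
  At Mu: gained [] -> total []
  At Lambda: gained ['G89C'] -> total ['G89C']
  At Eta: gained ['T727A'] -> total ['G89C', 'T727A']
Mutations(Eta) = ['G89C', 'T727A']
Intersection: ['E77H', 'E825Q', 'G89C'] ∩ ['G89C', 'T727A'] = ['G89C']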